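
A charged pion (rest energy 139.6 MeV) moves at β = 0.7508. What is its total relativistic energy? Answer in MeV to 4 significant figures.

E ≈ 211.3 MeV

γ = 1/√(1 − 0.7508²) = 1.51394
E = γm₀c² = 1.51394 × 139.6 MeV = 211.3 MeV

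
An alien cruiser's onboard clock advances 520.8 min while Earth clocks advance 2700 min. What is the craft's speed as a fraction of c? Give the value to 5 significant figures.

γ = Δt/τ₀ = 2700/520.8 = 5.184332
β = √(1 − 1/γ²) = √(1 − 1/5.184332²) = 0.98122

β ≈ 0.98122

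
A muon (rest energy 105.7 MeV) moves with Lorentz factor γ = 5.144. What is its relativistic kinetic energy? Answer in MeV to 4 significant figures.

γ = 5.144 (given)
K = (γ − 1)m₀c² = (5.144 − 1) × 105.7 MeV = 4.14400 × 105.7 MeV = 438.0 MeV

K ≈ 438.0 MeV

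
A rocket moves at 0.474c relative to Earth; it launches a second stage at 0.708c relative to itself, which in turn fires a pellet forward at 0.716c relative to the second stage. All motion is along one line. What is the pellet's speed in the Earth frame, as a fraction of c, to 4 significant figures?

Compose boost 2: (0.708 + 0.474)/(1 + 0.708×0.474) = 1.182/1.33559 = 0.885001
Compose boost 3: (0.716 + 0.885001)/(1 + 0.716×0.885001) = 1.60100/1.63366 = 0.9800

u ≈ 0.9800c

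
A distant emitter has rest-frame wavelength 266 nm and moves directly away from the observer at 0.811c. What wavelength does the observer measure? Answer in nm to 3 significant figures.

Relativistic Doppler: λ_obs = λ_src √((1+β)/(1−β))
= 266 × √(1.8110/0.18900) = 266 × 3.0955 = 823 nm

λ_obs ≈ 823 nm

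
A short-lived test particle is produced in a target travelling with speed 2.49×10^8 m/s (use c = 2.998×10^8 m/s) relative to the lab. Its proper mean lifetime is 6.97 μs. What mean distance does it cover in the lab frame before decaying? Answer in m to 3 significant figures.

β = v/c = 2.49×10^8 / 2.998×10^8 = 0.83055
γ = 1/√(1 − 0.83055²) = 1.7955
Dilated lifetime: Δt = γτ₀ = 1.7955 × 6.97 μs = 12.515 μs
d = vΔt = 0.83055c × 12.515 μs = 2.4900×10^8 m/s × 1.2515×10^-5 s = 3120 m

d ≈ 3120 m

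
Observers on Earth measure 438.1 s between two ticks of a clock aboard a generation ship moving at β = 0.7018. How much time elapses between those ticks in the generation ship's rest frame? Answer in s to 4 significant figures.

γ = 1/√(1 − 0.7018²) = 1.40376
Proper time: τ₀ = Δt/γ = 438.1/1.40376 = 312.1 s

τ₀ ≈ 312.1 s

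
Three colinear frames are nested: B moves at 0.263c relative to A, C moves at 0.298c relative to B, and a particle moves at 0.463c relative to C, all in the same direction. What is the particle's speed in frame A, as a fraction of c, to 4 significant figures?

u ≈ 0.7924c

Compose boost 2: (0.298 + 0.263)/(1 + 0.298×0.263) = 0.5610/1.07837 = 0.520228
Compose boost 3: (0.463 + 0.520228)/(1 + 0.463×0.520228) = 0.983228/1.24087 = 0.7924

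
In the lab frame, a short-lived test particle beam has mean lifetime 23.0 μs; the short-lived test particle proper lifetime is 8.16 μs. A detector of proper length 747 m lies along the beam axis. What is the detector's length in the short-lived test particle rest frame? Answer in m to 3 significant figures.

L ≈ 265 m

Time dilation ⇒ γ = Δt/τ₀ = 23.0/8.16 = 2.8186
Length contraction: L = L₀/γ = 747/2.8186 = 265 m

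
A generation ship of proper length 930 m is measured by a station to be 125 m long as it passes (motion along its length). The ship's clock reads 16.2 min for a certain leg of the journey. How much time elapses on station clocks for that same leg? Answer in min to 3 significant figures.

Length contraction ⇒ γ = L₀/L = 930/125 = 7.4400
Time dilation: Δt = γτ₀ = 7.4400 × 16.2 min = 121 min

Δt ≈ 121 min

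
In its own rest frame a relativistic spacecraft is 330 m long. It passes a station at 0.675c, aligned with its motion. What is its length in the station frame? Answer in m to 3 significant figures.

γ = 1/√(1 − 0.675²) = 1.3553
Length contraction: L = L₀/γ = 330/1.3553 = 243 m

L ≈ 243 m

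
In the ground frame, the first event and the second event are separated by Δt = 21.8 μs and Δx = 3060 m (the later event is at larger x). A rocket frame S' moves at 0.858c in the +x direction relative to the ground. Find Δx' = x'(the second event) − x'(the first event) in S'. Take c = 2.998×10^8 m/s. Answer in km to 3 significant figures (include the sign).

Δx' ≈ -4.96 km

γ = 1/√(1 − 0.858²) = 1.9469
Δx' = γ(Δx − vΔt) = 1.9469 × (3060 m − 0.858×(2.998×10^8 m/s)×21.8×10^-6 s)
= 1.9469 × (-2547.6 m) = -4.96 km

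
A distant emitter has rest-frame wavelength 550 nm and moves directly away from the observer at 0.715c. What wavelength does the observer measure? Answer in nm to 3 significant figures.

Relativistic Doppler: λ_obs = λ_src √((1+β)/(1−β))
= 550 × √(1.7150/0.28500) = 550 × 2.4531 = 1350 nm

λ_obs ≈ 1350 nm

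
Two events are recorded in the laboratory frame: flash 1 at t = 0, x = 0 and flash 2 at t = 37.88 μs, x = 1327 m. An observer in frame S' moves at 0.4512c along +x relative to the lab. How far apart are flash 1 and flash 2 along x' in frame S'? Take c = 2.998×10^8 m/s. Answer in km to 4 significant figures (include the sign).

Δx' ≈ -4.255 km

γ = 1/√(1 − 0.4512²) = 1.12055
Δx' = γ(Δx − vΔt) = 1.12055 × (1327 m − 0.4512×(2.998×10^8 m/s)×37.88×10^-6 s)
= 1.12055 × (-3797.02 m) = -4.255 km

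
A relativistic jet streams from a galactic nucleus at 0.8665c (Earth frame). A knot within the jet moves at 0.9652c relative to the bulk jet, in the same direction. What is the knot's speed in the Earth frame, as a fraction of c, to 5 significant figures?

Relativistic velocity addition: u = (u' + v)/(1 + u'v/c²)
= (0.9652 + 0.8665)/(1 + 0.9652×0.8665) = 1.8317/1.836346 = 0.99747

u ≈ 0.99747c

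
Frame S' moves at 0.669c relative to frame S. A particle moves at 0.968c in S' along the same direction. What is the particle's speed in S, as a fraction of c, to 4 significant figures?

Relativistic velocity addition: u = (u' + v)/(1 + u'v/c²)
= (0.968 + 0.669)/(1 + 0.968×0.669) = 1.637/1.64759 = 0.9936

u ≈ 0.9936c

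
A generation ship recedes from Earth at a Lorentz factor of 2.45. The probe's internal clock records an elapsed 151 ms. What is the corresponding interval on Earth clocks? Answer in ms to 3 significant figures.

Δt ≈ 370 ms

γ = 2.45 (given)
Time dilation: Δt = γτ₀ = 2.45 × 151 ms = 370 ms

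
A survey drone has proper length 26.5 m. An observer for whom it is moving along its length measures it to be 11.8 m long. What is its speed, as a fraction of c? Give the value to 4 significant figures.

γ = L₀/L = 26.5/11.8 = 2.24576
β = √(1 − 1/γ²) = 0.8954

β ≈ 0.8954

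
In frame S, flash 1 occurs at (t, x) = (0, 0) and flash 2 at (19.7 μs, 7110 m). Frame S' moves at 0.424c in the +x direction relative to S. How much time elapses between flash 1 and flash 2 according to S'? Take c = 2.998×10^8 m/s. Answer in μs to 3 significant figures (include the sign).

γ = 1/√(1 − 0.424²) = 1.1042
Δt' = γ(Δt − vΔx/c²) = 1.1042 × (19.7 μs − 0.424×7110 m / (2.998×10^8 m/s))
= 1.1042 × (9.6445 μs) = 10.6 μs

Δt' ≈ 10.6 μs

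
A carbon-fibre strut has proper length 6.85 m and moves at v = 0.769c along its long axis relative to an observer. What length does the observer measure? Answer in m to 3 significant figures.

γ = 1/√(1 − 0.769²) = 1.5643
Length contraction: L = L₀/γ = 6.85/1.5643 = 4.38 m

L ≈ 4.38 m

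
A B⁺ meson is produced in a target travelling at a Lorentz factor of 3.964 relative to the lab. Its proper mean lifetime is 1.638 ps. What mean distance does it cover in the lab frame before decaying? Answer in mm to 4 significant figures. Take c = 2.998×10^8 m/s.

d ≈ 1.884 mm

β = √(1 − 1/γ²) = √(1 − 1/3.964²) = 0.967657
Dilated lifetime: Δt = γτ₀ = 3.964 × 1.638 ps = 6.49303 ps
d = vΔt = 0.967657c × 6.49303 ps = 2.90104×10^8 m/s × 6.49303×10^-12 s = 1.884 mm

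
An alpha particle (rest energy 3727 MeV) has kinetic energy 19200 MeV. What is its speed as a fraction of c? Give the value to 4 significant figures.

β ≈ 0.9867

γ = 1 + K/(m₀c²) = 1 + 19200/3727 = 6.15160
β = √(1 − 1/γ²) = 0.9867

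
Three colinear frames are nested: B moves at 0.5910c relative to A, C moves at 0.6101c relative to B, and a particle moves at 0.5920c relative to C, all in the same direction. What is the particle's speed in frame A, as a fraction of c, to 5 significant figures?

u ≈ 0.96859c

Compose boost 2: (0.6101 + 0.5910)/(1 + 0.6101×0.5910) = 1.2011/1.360569 = 0.8827924
Compose boost 3: (0.5920 + 0.8827924)/(1 + 0.5920×0.8827924) = 1.474792/1.522613 = 0.96859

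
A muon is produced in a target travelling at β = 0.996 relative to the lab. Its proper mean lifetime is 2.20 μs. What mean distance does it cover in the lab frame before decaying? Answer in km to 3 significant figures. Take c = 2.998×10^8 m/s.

d ≈ 7.35 km

γ = 1/√(1 − 0.996²) = 11.192
Dilated lifetime: Δt = γτ₀ = 11.192 × 2.20 μs = 24.621 μs
d = vΔt = 0.996c × 24.621 μs = 2.9860×10^8 m/s × 2.4621×10^-5 s = 7.35 km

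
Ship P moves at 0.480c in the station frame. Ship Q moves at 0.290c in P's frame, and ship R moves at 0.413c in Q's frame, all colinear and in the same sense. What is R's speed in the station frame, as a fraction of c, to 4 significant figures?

u ≈ 0.8513c

Compose boost 2: (0.290 + 0.480)/(1 + 0.290×0.480) = 0.7700/1.13920 = 0.675913
Compose boost 3: (0.413 + 0.675913)/(1 + 0.413×0.675913) = 1.08891/1.27915 = 0.8513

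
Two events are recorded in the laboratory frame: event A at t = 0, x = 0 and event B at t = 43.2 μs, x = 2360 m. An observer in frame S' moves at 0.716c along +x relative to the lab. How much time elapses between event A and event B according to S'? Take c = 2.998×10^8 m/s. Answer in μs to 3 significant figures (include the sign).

γ = 1/√(1 − 0.716²) = 1.4325
Δt' = γ(Δt − vΔx/c²) = 1.4325 × (43.2 μs − 0.716×2360 m / (2.998×10^8 m/s))
= 1.4325 × (37.564 μs) = 53.8 μs

Δt' ≈ 53.8 μs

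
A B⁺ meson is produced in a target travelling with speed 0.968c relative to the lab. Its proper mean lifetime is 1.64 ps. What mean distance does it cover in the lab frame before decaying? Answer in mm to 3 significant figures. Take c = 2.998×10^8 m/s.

d ≈ 1.90 mm

γ = 1/√(1 − 0.968²) = 3.9849
Dilated lifetime: Δt = γτ₀ = 3.9849 × 1.64 ps = 6.5352 ps
d = vΔt = 0.968c × 6.5352 ps = 2.9021×10^8 m/s × 6.5352×10^-12 s = 1.90 mm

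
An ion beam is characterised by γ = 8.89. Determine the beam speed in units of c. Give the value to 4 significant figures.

β ≈ 0.9937

β = √(1 − 1/γ²) = √(1 − 1/8.89²) = √(0.987347) = 0.9937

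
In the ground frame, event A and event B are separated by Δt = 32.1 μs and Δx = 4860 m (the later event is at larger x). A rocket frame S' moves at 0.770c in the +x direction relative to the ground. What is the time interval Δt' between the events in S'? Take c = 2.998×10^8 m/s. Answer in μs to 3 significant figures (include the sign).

γ = 1/√(1 − 0.770²) = 1.5673
Δt' = γ(Δt − vΔx/c²) = 1.5673 × (32.1 μs − 0.770×4860 m / (2.998×10^8 m/s))
= 1.5673 × (19.618 μs) = 30.7 μs

Δt' ≈ 30.7 μs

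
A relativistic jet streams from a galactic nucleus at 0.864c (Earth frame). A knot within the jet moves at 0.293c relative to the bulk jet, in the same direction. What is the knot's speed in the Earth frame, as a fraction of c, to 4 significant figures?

u ≈ 0.9233c

Relativistic velocity addition: u = (u' + v)/(1 + u'v/c²)
= (0.293 + 0.864)/(1 + 0.293×0.864) = 1.157/1.25315 = 0.9233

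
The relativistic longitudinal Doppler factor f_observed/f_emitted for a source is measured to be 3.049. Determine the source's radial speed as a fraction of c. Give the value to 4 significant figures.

f_obs/f_src = √((1+β)/(1−β)) = 3.049  ⇒  (1+β)/(1−β) = 9.29640
β = |1 − D²|/(1 + D²) = |1 − 9.29640|/(1 + 9.29640) = 0.8058

β ≈ 0.8058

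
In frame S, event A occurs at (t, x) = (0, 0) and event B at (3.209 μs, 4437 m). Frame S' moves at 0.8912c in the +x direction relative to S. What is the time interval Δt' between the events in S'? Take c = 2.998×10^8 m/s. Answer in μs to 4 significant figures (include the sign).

Δt' ≈ -22.00 μs

γ = 1/√(1 − 0.8912²) = 2.20453
Δt' = γ(Δt − vΔx/c²) = 2.20453 × (3.209 μs − 0.8912×4437 m / (2.998×10^8 m/s))
= 2.20453 × (-9.98064 μs) = -22.00 μs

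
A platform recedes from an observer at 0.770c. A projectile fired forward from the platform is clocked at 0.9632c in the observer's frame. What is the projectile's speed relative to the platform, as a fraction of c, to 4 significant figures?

u' ≈ 0.7479c

Inverse velocity addition: u' = (u − v)/(1 − uv/c²)
= (0.9632 − 0.770)/(1 − 0.9632×0.770) = 0.1932/0.258336 = 0.7479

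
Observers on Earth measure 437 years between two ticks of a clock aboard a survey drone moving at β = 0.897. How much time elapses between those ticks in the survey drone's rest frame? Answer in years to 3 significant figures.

τ₀ ≈ 193 years

γ = 1/√(1 − 0.897²) = 2.2623
Proper time: τ₀ = Δt/γ = 437/2.2623 = 193 years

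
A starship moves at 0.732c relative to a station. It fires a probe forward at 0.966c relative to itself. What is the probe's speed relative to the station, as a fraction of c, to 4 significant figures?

Relativistic velocity addition: u = (u' + v)/(1 + u'v/c²)
= (0.966 + 0.732)/(1 + 0.966×0.732) = 1.698/1.70711 = 0.9947

u ≈ 0.9947c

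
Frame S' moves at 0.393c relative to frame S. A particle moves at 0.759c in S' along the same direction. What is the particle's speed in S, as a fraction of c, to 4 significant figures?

u ≈ 0.8873c

Relativistic velocity addition: u = (u' + v)/(1 + u'v/c²)
= (0.759 + 0.393)/(1 + 0.759×0.393) = 1.152/1.29829 = 0.8873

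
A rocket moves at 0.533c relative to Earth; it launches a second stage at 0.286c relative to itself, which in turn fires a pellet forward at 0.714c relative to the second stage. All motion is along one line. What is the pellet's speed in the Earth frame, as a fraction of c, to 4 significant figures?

Compose boost 2: (0.286 + 0.533)/(1 + 0.286×0.533) = 0.8190/1.15244 = 0.710667
Compose boost 3: (0.714 + 0.710667)/(1 + 0.714×0.710667) = 1.42467/1.50742 = 0.9451

u ≈ 0.9451c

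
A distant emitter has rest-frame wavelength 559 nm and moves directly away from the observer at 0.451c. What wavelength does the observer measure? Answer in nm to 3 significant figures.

λ_obs ≈ 909 nm

Relativistic Doppler: λ_obs = λ_src √((1+β)/(1−β))
= 559 × √(1.4510/0.54900) = 559 × 1.6257 = 909 nm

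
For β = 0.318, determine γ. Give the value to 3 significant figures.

γ = 1/√(1 − β²) = 1/√(1 − 0.318²) = 1/√(0.89888) = 1.05

γ ≈ 1.05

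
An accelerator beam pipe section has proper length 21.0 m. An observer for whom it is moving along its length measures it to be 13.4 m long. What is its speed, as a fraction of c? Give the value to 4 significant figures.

γ = L₀/L = 21.0/13.4 = 1.56716
β = √(1 − 1/γ²) = 0.7700

β ≈ 0.7700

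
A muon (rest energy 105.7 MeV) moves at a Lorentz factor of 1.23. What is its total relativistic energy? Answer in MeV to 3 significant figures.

E ≈ 130 MeV

γ = 1.23 (given)
E = γm₀c² = 1.23 × 105.7 MeV = 130 MeV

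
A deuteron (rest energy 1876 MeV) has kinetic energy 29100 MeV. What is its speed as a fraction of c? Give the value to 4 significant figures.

β ≈ 0.9982

γ = 1 + K/(m₀c²) = 1 + 29100/1876 = 16.5117
β = √(1 − 1/γ²) = 0.9982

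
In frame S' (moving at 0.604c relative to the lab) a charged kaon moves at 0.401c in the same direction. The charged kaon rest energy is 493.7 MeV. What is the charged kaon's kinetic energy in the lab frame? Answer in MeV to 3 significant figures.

K ≈ 346 MeV

u_lab = (0.401 + 0.604)/(1 + 0.401×0.604) = 0.809046
γ = 1/√(1 − 0.809046²) = 1.7014
K = (γ − 1)m₀c² = (1.7014 − 1) × 493.7 = 0.70142 × 493.7 = 346 MeV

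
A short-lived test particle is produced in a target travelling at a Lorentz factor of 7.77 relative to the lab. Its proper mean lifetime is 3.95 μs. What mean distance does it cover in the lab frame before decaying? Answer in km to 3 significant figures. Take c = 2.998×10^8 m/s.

β = √(1 − 1/γ²) = √(1 − 1/7.77²) = 0.99168
Dilated lifetime: Δt = γτ₀ = 7.77 × 3.95 μs = 30.692 μs
d = vΔt = 0.99168c × 30.692 μs = 2.9731×10^8 m/s × 3.0692×10^-5 s = 9.12 km

d ≈ 9.12 km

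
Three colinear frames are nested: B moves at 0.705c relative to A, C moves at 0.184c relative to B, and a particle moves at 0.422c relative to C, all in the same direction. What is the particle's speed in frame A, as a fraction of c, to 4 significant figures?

u ≈ 0.9075c

Compose boost 2: (0.184 + 0.705)/(1 + 0.184×0.705) = 0.8890/1.12972 = 0.786921
Compose boost 3: (0.422 + 0.786921)/(1 + 0.422×0.786921) = 1.20892/1.33208 = 0.9075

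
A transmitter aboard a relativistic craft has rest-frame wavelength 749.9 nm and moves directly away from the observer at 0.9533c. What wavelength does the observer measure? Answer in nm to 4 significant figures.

λ_obs ≈ 4850 nm

Relativistic Doppler: λ_obs = λ_src √((1+β)/(1−β))
= 749.9 × √(1.95330/0.0467000) = 749.9 × 6.46735 = 4850 nm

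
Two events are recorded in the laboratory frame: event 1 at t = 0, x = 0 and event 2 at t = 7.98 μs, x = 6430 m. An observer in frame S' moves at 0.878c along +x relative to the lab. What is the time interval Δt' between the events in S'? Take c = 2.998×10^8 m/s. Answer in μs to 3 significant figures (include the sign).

γ = 1/√(1 − 0.878²) = 2.0892
Δt' = γ(Δt − vΔx/c²) = 2.0892 × (7.98 μs − 0.878×6430 m / (2.998×10^8 m/s))
= 2.0892 × (-10.851 μs) = -22.7 μs

Δt' ≈ -22.7 μs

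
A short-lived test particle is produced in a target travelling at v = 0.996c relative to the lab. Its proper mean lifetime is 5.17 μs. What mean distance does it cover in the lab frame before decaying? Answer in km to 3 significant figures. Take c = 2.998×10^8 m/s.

d ≈ 17.3 km

γ = 1/√(1 − 0.996²) = 11.192
Dilated lifetime: Δt = γτ₀ = 11.192 × 5.17 μs = 57.860 μs
d = vΔt = 0.996c × 57.860 μs = 2.9860×10^8 m/s × 5.7860×10^-5 s = 17.3 km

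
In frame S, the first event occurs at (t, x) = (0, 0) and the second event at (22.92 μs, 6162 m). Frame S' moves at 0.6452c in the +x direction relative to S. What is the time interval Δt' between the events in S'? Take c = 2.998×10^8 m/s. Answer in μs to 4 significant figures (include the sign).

Δt' ≈ 12.64 μs

γ = 1/√(1 − 0.6452²) = 1.30888
Δt' = γ(Δt − vΔx/c²) = 1.30888 × (22.92 μs − 0.6452×6162 m / (2.998×10^8 m/s))
= 1.30888 × (9.65875 μs) = 12.64 μs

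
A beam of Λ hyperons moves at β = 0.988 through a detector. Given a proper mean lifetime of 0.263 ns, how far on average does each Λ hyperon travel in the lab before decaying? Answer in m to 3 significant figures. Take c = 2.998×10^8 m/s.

d ≈ 0.504 m

γ = 1/√(1 − 0.988²) = 6.4744
Dilated lifetime: Δt = γτ₀ = 6.4744 × 0.263 ns = 1.7028 ns
d = vΔt = 0.988c × 1.7028 ns = 2.9620×10^8 m/s × 1.7028×10^-9 s = 0.504 m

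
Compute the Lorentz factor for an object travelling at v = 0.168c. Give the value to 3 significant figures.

γ = 1/√(1 − β²) = 1/√(1 − 0.168²) = 1/√(0.97178) = 1.01

γ ≈ 1.01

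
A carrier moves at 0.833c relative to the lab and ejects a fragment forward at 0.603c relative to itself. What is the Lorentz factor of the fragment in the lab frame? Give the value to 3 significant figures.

u_lab = (0.603 + 0.833)/(1 + 0.603×0.833) = 1.436/1.50230 = 0.955868
γ = 1/√(1 − 0.955868²) = 3.40

γ ≈ 3.40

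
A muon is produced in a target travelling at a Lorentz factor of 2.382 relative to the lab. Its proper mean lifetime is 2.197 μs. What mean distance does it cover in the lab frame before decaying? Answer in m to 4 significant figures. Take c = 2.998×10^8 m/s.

d ≈ 1424 m

β = √(1 − 1/γ²) = √(1 − 1/2.382²) = 0.907610
Dilated lifetime: Δt = γτ₀ = 2.382 × 2.197 μs = 5.23325 μs
d = vΔt = 0.907610c × 5.23325 μs = 2.72101×10^8 m/s × 5.23325×10^-6 s = 1424 m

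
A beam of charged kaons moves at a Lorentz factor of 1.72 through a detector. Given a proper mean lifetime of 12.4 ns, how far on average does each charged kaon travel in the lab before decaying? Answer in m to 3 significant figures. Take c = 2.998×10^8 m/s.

d ≈ 5.20 m

β = √(1 − 1/γ²) = √(1 − 1/1.72²) = 0.81362
Dilated lifetime: Δt = γτ₀ = 1.72 × 12.4 ns = 21.328 ns
d = vΔt = 0.81362c × 21.328 ns = 2.4392×10^8 m/s × 2.1328×10^-8 s = 5.20 m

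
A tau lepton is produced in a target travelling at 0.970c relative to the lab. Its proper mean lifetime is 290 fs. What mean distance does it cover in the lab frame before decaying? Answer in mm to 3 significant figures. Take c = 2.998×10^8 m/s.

γ = 1/√(1 − 0.970²) = 4.1135
Dilated lifetime: Δt = γτ₀ = 4.1135 × 290 fs = 1192.9 fs
d = vΔt = 0.970c × 1192.9 fs = 2.9081×10^8 m/s × 1.1929×10^-12 s = 0.347 mm

d ≈ 0.347 mm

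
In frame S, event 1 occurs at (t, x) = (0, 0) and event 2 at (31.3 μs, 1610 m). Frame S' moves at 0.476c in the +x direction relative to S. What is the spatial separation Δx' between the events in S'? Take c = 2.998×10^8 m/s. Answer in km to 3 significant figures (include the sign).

γ = 1/√(1 − 0.476²) = 1.1371
Δx' = γ(Δx − vΔt) = 1.1371 × (1610 m − 0.476×(2.998×10^8 m/s)×31.3×10^-6 s)
= 1.1371 × (-2856.7 m) = -3.25 km

Δx' ≈ -3.25 km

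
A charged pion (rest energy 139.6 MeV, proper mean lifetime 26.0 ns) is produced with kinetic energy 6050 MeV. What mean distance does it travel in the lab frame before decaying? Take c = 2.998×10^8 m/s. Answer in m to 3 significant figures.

d ≈ 346 m

γ = 1 + K/(m₀c²) = 1 + 6050/139.6 = 44.338
β = √(1 − 1/γ²) = 0.99975
Dilated lifetime: γτ₀ = 44.338 × 26.0 ns = 1152.8 ns
d = βc·γτ₀ = 0.99975 × (2.998×10^8 m/s) × 1.1528×10^-6 s = 346 m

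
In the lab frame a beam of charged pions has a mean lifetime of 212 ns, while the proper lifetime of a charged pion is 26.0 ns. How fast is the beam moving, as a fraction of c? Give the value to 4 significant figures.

γ = Δt/τ₀ = 212/26.0 = 8.15385
β = √(1 − 1/γ²) = √(1 − 1/8.15385²) = 0.9925

β ≈ 0.9925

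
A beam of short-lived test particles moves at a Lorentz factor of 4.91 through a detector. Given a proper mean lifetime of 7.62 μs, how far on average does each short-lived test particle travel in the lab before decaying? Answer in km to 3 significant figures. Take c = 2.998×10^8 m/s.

d ≈ 11.0 km

β = √(1 − 1/γ²) = √(1 − 1/4.91²) = 0.97904
Dilated lifetime: Δt = γτ₀ = 4.91 × 7.62 μs = 37.414 μs
d = vΔt = 0.97904c × 37.414 μs = 2.9352×10^8 m/s × 3.7414×10^-5 s = 11.0 km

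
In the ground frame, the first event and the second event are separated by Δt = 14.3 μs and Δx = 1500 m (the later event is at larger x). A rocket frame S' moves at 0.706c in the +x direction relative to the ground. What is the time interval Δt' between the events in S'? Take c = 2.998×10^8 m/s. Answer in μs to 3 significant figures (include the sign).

γ = 1/√(1 − 0.706²) = 1.4120
Δt' = γ(Δt − vΔx/c²) = 1.4120 × (14.3 μs − 0.706×1500 m / (2.998×10^8 m/s))
= 1.4120 × (10.768 μs) = 15.2 μs

Δt' ≈ 15.2 μs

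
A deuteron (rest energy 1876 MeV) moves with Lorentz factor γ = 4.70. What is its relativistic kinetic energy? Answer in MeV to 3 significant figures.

γ = 4.70 (given)
K = (γ − 1)m₀c² = (4.70 − 1) × 1876 MeV = 3.7000 × 1876 MeV = 6940 MeV

K ≈ 6940 MeV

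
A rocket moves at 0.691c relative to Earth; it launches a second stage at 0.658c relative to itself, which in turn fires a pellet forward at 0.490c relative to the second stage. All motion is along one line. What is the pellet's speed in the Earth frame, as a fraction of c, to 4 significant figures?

u ≈ 0.9745c

Compose boost 2: (0.658 + 0.691)/(1 + 0.658×0.691) = 1.349/1.45468 = 0.927353
Compose boost 3: (0.490 + 0.927353)/(1 + 0.490×0.927353) = 1.41735/1.45440 = 0.9745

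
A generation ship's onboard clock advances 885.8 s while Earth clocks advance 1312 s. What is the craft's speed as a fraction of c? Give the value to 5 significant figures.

β ≈ 0.73768

γ = Δt/τ₀ = 1312/885.8 = 1.481147
β = √(1 − 1/γ²) = √(1 − 1/1.481147²) = 0.73768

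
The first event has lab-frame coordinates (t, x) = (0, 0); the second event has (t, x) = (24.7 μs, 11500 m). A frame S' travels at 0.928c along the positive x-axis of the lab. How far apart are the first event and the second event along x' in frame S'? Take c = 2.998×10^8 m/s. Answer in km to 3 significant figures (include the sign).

Δx' ≈ 12.4 km

γ = 1/√(1 − 0.928²) = 2.6840
Δx' = γ(Δx − vΔt) = 2.6840 × (11500 m − 0.928×(2.998×10^8 m/s)×24.7×10^-6 s)
= 2.6840 × (4628.1 m) = 12.4 km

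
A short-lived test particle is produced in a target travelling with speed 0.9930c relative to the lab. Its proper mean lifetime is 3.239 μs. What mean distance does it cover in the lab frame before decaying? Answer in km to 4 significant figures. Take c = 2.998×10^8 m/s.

d ≈ 8.164 km

γ = 1/√(1 − 0.9930²) = 8.46637
Dilated lifetime: Δt = γτ₀ = 8.46637 × 3.239 μs = 27.4226 μs
d = vΔt = 0.9930c × 27.4226 μs = 2.97701×10^8 m/s × 2.74226×10^-5 s = 8.164 km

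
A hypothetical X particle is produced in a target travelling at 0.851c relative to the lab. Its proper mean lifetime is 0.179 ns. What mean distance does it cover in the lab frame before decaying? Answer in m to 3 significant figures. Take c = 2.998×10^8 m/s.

d ≈ 0.0870 m

γ = 1/√(1 − 0.851²) = 1.9042
Dilated lifetime: Δt = γτ₀ = 1.9042 × 0.179 ns = 0.34084 ns
d = vΔt = 0.851c × 0.34084 ns = 2.5513×10^8 m/s × 3.4084×10^-10 s = 0.0870 m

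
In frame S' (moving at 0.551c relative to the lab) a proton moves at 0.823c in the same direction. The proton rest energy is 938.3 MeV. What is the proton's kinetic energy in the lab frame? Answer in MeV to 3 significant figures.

u_lab = (0.823 + 0.551)/(1 + 0.823×0.551) = 0.945322
γ = 1/√(1 − 0.945322²) = 3.0662
K = (γ − 1)m₀c² = (3.0662 − 1) × 938.3 = 2.0662 × 938.3 = 1940 MeV

K ≈ 1940 MeV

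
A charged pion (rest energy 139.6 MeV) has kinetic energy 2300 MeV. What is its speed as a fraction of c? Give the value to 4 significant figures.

β ≈ 0.9984

γ = 1 + K/(m₀c²) = 1 + 2300/139.6 = 17.4756
β = √(1 − 1/γ²) = 0.9984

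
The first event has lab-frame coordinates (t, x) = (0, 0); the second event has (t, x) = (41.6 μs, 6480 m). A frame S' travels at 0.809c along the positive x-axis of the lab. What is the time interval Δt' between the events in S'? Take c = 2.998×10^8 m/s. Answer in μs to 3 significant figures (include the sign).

Δt' ≈ 41.0 μs

γ = 1/√(1 − 0.809²) = 1.7012
Δt' = γ(Δt − vΔx/c²) = 1.7012 × (41.6 μs − 0.809×6480 m / (2.998×10^8 m/s))
= 1.7012 × (24.114 μs) = 41.0 μs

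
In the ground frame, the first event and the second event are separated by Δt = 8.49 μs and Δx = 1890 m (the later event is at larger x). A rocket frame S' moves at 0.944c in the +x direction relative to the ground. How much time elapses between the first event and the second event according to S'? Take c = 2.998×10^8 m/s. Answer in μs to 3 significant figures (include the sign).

Δt' ≈ 7.69 μs

γ = 1/√(1 − 0.944²) = 3.0308
Δt' = γ(Δt − vΔx/c²) = 3.0308 × (8.49 μs − 0.944×1890 m / (2.998×10^8 m/s))
= 3.0308 × (2.5388 μs) = 7.69 μs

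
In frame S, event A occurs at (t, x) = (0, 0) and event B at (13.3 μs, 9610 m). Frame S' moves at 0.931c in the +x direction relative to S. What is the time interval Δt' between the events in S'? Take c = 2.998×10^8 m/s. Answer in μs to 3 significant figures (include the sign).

γ = 1/√(1 − 0.931²) = 2.7396
Δt' = γ(Δt − vΔx/c²) = 2.7396 × (13.3 μs − 0.931×9610 m / (2.998×10^8 m/s))
= 2.7396 × (-16.543 μs) = -45.3 μs

Δt' ≈ -45.3 μs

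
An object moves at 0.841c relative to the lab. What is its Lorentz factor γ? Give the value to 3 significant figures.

γ ≈ 1.85

γ = 1/√(1 − β²) = 1/√(1 − 0.841²) = 1/√(0.29272) = 1.85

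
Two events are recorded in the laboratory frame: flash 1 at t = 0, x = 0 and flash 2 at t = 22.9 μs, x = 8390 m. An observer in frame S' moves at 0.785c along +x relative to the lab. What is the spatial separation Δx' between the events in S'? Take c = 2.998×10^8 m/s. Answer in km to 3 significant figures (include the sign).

γ = 1/√(1 − 0.785²) = 1.6142
Δx' = γ(Δx − vΔt) = 1.6142 × (8390 m − 0.785×(2.998×10^8 m/s)×22.9×10^-6 s)
= 1.6142 × (3000.6 m) = 4.84 km

Δx' ≈ 4.84 km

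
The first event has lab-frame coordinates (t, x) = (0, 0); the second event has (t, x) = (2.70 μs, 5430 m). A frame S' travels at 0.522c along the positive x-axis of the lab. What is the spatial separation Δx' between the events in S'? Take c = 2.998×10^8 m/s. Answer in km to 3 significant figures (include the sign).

Δx' ≈ 5.87 km

γ = 1/√(1 − 0.522²) = 1.1724
Δx' = γ(Δx − vΔt) = 1.1724 × (5430 m − 0.522×(2.998×10^8 m/s)×2.70×10^-6 s)
= 1.1724 × (5007.5 m) = 5.87 km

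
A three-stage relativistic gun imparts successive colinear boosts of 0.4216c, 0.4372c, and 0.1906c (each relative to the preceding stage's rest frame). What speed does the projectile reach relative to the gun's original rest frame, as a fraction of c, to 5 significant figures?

Compose boost 2: (0.4372 + 0.4216)/(1 + 0.4372×0.4216) = 0.85880/1.184324 = 0.7251397
Compose boost 3: (0.1906 + 0.7251397)/(1 + 0.1906×0.7251397) = 0.9157397/1.138212 = 0.80454

u ≈ 0.80454c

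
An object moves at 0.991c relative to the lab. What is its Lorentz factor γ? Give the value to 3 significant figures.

γ ≈ 7.47

γ = 1/√(1 − β²) = 1/√(1 − 0.991²) = 1/√(0.017919) = 7.47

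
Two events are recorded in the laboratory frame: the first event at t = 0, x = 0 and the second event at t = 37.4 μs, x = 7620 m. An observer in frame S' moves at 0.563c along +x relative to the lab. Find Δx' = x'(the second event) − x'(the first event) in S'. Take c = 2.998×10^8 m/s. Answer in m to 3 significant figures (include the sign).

γ = 1/√(1 − 0.563²) = 1.2100
Δx' = γ(Δx − vΔt) = 1.2100 × (7620 m − 0.563×(2.998×10^8 m/s)×37.4×10^-6 s)
= 1.2100 × (1307.4 m) = 1580 m

Δx' ≈ 1580 m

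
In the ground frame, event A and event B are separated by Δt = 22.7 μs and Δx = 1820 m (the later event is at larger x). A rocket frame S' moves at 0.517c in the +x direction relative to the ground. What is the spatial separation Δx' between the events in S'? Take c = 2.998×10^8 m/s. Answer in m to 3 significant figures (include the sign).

Δx' ≈ -1980 m

γ = 1/√(1 − 0.517²) = 1.1682
Δx' = γ(Δx − vΔt) = 1.1682 × (1820 m − 0.517×(2.998×10^8 m/s)×22.7×10^-6 s)
= 1.1682 × (-1698.4 m) = -1980 m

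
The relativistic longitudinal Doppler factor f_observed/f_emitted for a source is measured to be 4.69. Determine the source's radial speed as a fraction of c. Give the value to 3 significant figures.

f_obs/f_src = √((1+β)/(1−β)) = 4.69  ⇒  (1+β)/(1−β) = 21.996
β = |1 − D²|/(1 + D²) = |1 − 21.996|/(1 + 21.996) = 0.913

β ≈ 0.913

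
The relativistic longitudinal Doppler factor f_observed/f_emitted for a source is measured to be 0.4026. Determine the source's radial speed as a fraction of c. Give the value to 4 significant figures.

β ≈ 0.7210

f_obs/f_src = √((1−β)/(1+β)) = 0.4026  ⇒  (1−β)/(1+β) = 0.162087
β = |1 − D²|/(1 + D²) = |1 − 0.162087|/(1 + 0.162087) = 0.7210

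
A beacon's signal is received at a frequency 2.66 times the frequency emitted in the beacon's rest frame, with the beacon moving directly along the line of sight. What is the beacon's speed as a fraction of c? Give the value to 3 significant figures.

f_obs/f_src = √((1+β)/(1−β)) = 2.66  ⇒  (1+β)/(1−β) = 7.0756
β = |1 − D²|/(1 + D²) = |1 − 7.0756|/(1 + 7.0756) = 0.752

β ≈ 0.752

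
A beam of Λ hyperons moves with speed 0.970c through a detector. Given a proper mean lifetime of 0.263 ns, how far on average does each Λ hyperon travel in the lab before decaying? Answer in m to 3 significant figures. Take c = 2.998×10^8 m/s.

d ≈ 0.315 m

γ = 1/√(1 − 0.970²) = 4.1135
Dilated lifetime: Δt = γτ₀ = 4.1135 × 0.263 ns = 1.0818 ns
d = vΔt = 0.970c × 1.0818 ns = 2.9081×10^8 m/s × 1.0818×10^-9 s = 0.315 m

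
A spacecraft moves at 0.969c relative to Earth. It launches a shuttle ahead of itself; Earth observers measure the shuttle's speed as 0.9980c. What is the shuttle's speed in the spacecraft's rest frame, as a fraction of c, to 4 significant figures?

Inverse velocity addition: u' = (u − v)/(1 − uv/c²)
= (0.9980 − 0.969)/(1 − 0.9980×0.969) = 0.02900/0.0329380 = 0.8804

u' ≈ 0.8804c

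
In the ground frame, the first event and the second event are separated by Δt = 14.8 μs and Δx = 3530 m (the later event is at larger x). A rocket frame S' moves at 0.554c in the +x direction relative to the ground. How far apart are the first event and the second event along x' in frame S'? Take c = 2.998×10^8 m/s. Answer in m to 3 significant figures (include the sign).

γ = 1/√(1 − 0.554²) = 1.2012
Δx' = γ(Δx − vΔt) = 1.2012 × (3530 m − 0.554×(2.998×10^8 m/s)×14.8×10^-6 s)
= 1.2012 × (1071.9 m) = 1290 m

Δx' ≈ 1290 m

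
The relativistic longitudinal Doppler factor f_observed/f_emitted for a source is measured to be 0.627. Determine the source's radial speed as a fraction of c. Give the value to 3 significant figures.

f_obs/f_src = √((1−β)/(1+β)) = 0.627  ⇒  (1−β)/(1+β) = 0.39313
β = |1 − D²|/(1 + D²) = |1 − 0.39313|/(1 + 0.39313) = 0.436

β ≈ 0.436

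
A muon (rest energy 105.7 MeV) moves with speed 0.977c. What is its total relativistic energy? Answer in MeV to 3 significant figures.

E ≈ 496 MeV

γ = 1/√(1 − 0.977²) = 4.6896
E = γm₀c² = 4.6896 × 105.7 MeV = 496 MeV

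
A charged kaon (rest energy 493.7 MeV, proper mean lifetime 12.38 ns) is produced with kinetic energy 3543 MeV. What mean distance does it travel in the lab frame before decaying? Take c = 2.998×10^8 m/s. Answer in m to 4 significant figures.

d ≈ 30.12 m

γ = 1 + K/(m₀c²) = 1 + 3543/493.7 = 8.17642
β = √(1 − 1/γ²) = 0.992493
Dilated lifetime: γτ₀ = 8.17642 × 12.38 ns = 101.224 ns
d = βc·γτ₀ = 0.992493 × (2.998×10^8 m/s) × 1.01224×10^-7 s = 30.12 m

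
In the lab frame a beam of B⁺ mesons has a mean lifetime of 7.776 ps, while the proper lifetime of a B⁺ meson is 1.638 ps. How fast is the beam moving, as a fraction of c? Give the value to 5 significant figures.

β ≈ 0.97756

γ = Δt/τ₀ = 7.776/1.638 = 4.747253
β = √(1 − 1/γ²) = √(1 − 1/4.747253²) = 0.97756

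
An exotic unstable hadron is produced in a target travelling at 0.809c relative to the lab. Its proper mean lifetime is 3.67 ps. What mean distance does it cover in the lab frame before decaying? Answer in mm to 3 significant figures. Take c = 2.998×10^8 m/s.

d ≈ 1.51 mm

γ = 1/√(1 − 0.809²) = 1.7012
Dilated lifetime: Δt = γτ₀ = 1.7012 × 3.67 ps = 6.2435 ps
d = vΔt = 0.809c × 6.2435 ps = 2.4254×10^8 m/s × 6.2435×10^-12 s = 1.51 mm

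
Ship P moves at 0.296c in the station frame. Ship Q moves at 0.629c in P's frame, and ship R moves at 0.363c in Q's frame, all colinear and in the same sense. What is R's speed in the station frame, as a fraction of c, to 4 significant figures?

Compose boost 2: (0.629 + 0.296)/(1 + 0.629×0.296) = 0.9250/1.18618 = 0.779812
Compose boost 3: (0.363 + 0.779812)/(1 + 0.363×0.779812) = 1.14281/1.28307 = 0.8907

u ≈ 0.8907c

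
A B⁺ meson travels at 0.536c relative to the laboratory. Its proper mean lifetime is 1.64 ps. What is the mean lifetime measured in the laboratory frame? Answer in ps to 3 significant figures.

γ = 1/√(1 − 0.536²) = 1.1845
Time dilation: Δt = γτ₀ = 1.1845 × 1.64 ps = 1.94 ps

Δt ≈ 1.94 ps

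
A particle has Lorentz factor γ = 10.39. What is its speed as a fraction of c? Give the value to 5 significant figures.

β = √(1 − 1/γ²) = √(1 − 1/10.39²) = √(0.9907366) = 0.99536

β ≈ 0.99536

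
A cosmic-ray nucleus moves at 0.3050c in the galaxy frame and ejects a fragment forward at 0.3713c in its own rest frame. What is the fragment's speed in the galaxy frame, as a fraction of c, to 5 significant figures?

Compose boost 2: (0.3713 + 0.3050)/(1 + 0.3713×0.3050) = 0.67630/1.113247 = 0.60750

u ≈ 0.60750c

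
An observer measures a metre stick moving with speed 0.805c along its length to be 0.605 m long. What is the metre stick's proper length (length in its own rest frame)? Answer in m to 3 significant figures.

γ = 1/√(1 − 0.805²) = 1.6856
L₀ = γL = 1.6856 × 0.605 = 1.02 m

L₀ ≈ 1.02 m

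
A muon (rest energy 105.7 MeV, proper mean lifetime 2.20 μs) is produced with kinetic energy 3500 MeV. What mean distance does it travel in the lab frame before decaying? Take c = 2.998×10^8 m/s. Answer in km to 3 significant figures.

d ≈ 22.5 km

γ = 1 + K/(m₀c²) = 1 + 3500/105.7 = 34.113
β = √(1 − 1/γ²) = 0.99957
Dilated lifetime: γτ₀ = 34.113 × 2.20 μs = 75.048 μs
d = βc·γτ₀ = 0.99957 × (2.998×10^8 m/s) × 7.5048×10^-5 s = 22.5 km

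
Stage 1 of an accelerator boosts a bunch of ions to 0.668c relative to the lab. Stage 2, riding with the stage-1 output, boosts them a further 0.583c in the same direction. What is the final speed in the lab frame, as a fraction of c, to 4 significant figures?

u ≈ 0.9004c

Compose boost 2: (0.583 + 0.668)/(1 + 0.583×0.668) = 1.251/1.38944 = 0.9004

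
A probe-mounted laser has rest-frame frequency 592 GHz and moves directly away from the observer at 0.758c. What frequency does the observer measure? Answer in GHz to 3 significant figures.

Relativistic Doppler: f_obs = f_src √((1−β)/(1+β))
= 592 × √(0.24200/1.7580) = 592 × 0.37102 = 220 GHz

f_obs ≈ 220 GHz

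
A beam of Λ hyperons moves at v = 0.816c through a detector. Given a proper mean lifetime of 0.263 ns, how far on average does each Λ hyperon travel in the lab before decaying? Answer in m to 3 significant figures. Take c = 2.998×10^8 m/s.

d ≈ 0.111 m

γ = 1/√(1 − 0.816²) = 1.7299
Dilated lifetime: Δt = γτ₀ = 1.7299 × 0.263 ns = 0.45498 ns
d = vΔt = 0.816c × 0.45498 ns = 2.4464×10^8 m/s × 4.5498×10^-10 s = 0.111 m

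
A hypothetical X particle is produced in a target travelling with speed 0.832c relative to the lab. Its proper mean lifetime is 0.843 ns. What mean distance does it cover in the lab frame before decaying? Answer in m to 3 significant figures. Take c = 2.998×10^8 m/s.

d ≈ 0.379 m

γ = 1/√(1 − 0.832²) = 1.8025
Dilated lifetime: Δt = γτ₀ = 1.8025 × 0.843 ns = 1.5195 ns
d = vΔt = 0.832c × 1.5195 ns = 2.4943×10^8 m/s × 1.5195×10^-9 s = 0.379 m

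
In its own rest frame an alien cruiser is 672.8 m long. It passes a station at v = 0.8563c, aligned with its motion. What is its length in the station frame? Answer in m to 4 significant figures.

γ = 1/√(1 − 0.8563²) = 1.93619
Length contraction: L = L₀/γ = 672.8/1.93619 = 347.5 m

L ≈ 347.5 m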